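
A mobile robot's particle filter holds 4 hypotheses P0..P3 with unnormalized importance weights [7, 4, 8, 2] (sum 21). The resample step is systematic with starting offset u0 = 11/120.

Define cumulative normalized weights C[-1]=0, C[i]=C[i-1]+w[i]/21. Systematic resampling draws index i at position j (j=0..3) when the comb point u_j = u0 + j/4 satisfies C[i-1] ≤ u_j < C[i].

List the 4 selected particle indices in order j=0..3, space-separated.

C = [1/3, 11/21, 19/21, 1]
j=0: u_0=11/120 ∈ [0, 1/3) → index 0
j=1: u_1=41/120 ∈ [1/3, 11/21) → index 1
j=2: u_2=71/120 ∈ [11/21, 19/21) → index 2
j=3: u_3=101/120 ∈ [11/21, 19/21) → index 2

0 1 2 2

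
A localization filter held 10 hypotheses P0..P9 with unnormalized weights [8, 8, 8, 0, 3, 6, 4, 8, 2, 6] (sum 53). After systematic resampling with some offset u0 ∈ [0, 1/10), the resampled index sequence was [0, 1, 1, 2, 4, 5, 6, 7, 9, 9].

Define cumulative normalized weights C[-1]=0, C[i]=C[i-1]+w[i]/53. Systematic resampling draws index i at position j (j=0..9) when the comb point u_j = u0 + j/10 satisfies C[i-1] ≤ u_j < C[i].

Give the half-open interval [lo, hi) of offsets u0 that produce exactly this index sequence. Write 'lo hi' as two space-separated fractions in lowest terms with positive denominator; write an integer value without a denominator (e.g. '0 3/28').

C = [8/53, 16/53, 24/53, 24/53, 27/53, 33/53, 37/53, 45/53, 47/53, 1]
j=0 picked index 0: u0 ∈ [0, 8/53)
j=1 picked index 1: u0 ∈ [27/530, 107/530)
j=2 picked index 1: u0 ∈ [-13/265, 27/265)
j=3 picked index 2: u0 ∈ [1/530, 81/530)
j=4 picked index 4: u0 ∈ [14/265, 29/265)
j=5 picked index 5: u0 ∈ [1/106, 13/106)
j=6 picked index 6: u0 ∈ [6/265, 26/265)
j=7 picked index 7: u0 ∈ [-1/530, 79/530)
j=8 picked index 9: u0 ∈ [23/265, 1/5)
j=9 picked index 9: u0 ∈ [-7/530, 1/10)
intersection: [23/265, 26/265)

23/265 26/265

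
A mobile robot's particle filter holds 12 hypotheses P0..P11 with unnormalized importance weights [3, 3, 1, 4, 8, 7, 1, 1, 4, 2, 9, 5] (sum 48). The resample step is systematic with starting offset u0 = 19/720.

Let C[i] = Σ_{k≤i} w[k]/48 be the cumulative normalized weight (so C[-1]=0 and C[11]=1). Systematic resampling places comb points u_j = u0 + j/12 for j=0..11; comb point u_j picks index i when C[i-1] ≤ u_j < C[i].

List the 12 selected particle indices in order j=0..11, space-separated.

0 1 3 4 4 5 5 8 9 10 10 11

C = [1/16, 1/8, 7/48, 11/48, 19/48, 13/24, 9/16, 7/12, 2/3, 17/24, 43/48, 1]
j=0: u_0=19/720 ∈ [0, 1/16) → index 0
j=1: u_1=79/720 ∈ [1/16, 1/8) → index 1
j=2: u_2=139/720 ∈ [7/48, 11/48) → index 3
j=3: u_3=199/720 ∈ [11/48, 19/48) → index 4
j=4: u_4=259/720 ∈ [11/48, 19/48) → index 4
j=5: u_5=319/720 ∈ [19/48, 13/24) → index 5
j=6: u_6=379/720 ∈ [19/48, 13/24) → index 5
j=7: u_7=439/720 ∈ [7/12, 2/3) → index 8
j=8: u_8=499/720 ∈ [2/3, 17/24) → index 9
j=9: u_9=559/720 ∈ [17/24, 43/48) → index 10
j=10: u_10=619/720 ∈ [17/24, 43/48) → index 10
j=11: u_11=679/720 ∈ [43/48, 1) → index 11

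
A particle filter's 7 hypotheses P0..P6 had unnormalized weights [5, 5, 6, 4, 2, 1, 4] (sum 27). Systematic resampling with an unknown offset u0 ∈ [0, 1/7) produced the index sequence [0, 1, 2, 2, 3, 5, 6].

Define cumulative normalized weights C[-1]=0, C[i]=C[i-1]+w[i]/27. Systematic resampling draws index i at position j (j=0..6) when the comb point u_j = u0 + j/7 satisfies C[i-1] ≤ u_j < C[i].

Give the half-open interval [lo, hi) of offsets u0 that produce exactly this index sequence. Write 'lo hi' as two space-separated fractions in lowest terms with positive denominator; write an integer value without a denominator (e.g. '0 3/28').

19/189 26/189

C = [5/27, 10/27, 16/27, 20/27, 22/27, 23/27, 1]
j=0 picked index 0: u0 ∈ [0, 5/27)
j=1 picked index 1: u0 ∈ [8/189, 43/189)
j=2 picked index 2: u0 ∈ [16/189, 58/189)
j=3 picked index 2: u0 ∈ [-11/189, 31/189)
j=4 picked index 3: u0 ∈ [4/189, 32/189)
j=5 picked index 5: u0 ∈ [19/189, 26/189)
j=6 picked index 6: u0 ∈ [-1/189, 1/7)
intersection: [19/189, 26/189)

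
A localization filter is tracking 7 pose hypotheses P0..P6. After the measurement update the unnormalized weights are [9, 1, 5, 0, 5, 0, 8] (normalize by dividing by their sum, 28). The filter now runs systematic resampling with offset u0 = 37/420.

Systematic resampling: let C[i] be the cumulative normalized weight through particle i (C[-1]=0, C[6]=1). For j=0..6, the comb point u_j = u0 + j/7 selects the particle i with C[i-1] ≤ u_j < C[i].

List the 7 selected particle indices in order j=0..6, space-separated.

C = [9/28, 5/14, 15/28, 15/28, 5/7, 5/7, 1]
j=0: u_0=37/420 ∈ [0, 9/28) → index 0
j=1: u_1=97/420 ∈ [0, 9/28) → index 0
j=2: u_2=157/420 ∈ [5/14, 15/28) → index 2
j=3: u_3=31/60 ∈ [5/14, 15/28) → index 2
j=4: u_4=277/420 ∈ [15/28, 5/7) → index 4
j=5: u_5=337/420 ∈ [5/7, 1) → index 6
j=6: u_6=397/420 ∈ [5/7, 1) → index 6

0 0 2 2 4 6 6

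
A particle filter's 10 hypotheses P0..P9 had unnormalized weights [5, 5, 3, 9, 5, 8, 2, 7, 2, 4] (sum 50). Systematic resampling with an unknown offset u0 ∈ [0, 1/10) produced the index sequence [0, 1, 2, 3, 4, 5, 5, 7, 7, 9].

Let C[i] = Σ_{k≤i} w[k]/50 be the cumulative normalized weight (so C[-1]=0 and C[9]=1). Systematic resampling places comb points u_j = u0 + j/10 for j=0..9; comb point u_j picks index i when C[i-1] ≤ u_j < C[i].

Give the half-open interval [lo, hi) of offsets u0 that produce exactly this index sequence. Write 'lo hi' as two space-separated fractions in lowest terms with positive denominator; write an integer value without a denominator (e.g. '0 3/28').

1/25 3/50

C = [1/10, 1/5, 13/50, 11/25, 27/50, 7/10, 37/50, 22/25, 23/25, 1]
j=0 picked index 0: u0 ∈ [0, 1/10)
j=1 picked index 1: u0 ∈ [0, 1/10)
j=2 picked index 2: u0 ∈ [0, 3/50)
j=3 picked index 3: u0 ∈ [-1/25, 7/50)
j=4 picked index 4: u0 ∈ [1/25, 7/50)
j=5 picked index 5: u0 ∈ [1/25, 1/5)
j=6 picked index 5: u0 ∈ [-3/50, 1/10)
j=7 picked index 7: u0 ∈ [1/25, 9/50)
j=8 picked index 7: u0 ∈ [-3/50, 2/25)
j=9 picked index 9: u0 ∈ [1/50, 1/10)
intersection: [1/25, 3/50)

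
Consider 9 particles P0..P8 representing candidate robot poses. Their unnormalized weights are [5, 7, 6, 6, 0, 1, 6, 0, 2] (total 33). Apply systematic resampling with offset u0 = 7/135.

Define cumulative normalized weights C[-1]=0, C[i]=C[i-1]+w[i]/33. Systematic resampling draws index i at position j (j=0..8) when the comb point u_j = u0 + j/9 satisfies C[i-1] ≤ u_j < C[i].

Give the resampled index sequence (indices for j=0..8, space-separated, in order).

C = [5/33, 4/11, 6/11, 8/11, 8/11, 25/33, 31/33, 31/33, 1]
j=0: u_0=7/135 ∈ [0, 5/33) → index 0
j=1: u_1=22/135 ∈ [5/33, 4/11) → index 1
j=2: u_2=37/135 ∈ [5/33, 4/11) → index 1
j=3: u_3=52/135 ∈ [4/11, 6/11) → index 2
j=4: u_4=67/135 ∈ [4/11, 6/11) → index 2
j=5: u_5=82/135 ∈ [6/11, 8/11) → index 3
j=6: u_6=97/135 ∈ [6/11, 8/11) → index 3
j=7: u_7=112/135 ∈ [25/33, 31/33) → index 6
j=8: u_8=127/135 ∈ [31/33, 1) → index 8

0 1 1 2 2 3 3 6 8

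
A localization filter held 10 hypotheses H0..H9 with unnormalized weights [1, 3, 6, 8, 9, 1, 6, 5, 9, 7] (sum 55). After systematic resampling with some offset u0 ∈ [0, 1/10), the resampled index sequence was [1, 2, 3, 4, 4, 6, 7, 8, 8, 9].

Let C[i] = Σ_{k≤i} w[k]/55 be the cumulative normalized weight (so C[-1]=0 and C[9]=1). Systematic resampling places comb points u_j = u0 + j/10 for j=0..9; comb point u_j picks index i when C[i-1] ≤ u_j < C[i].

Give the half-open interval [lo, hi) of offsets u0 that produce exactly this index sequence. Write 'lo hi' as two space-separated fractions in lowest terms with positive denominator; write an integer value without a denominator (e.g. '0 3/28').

C = [1/55, 4/55, 2/11, 18/55, 27/55, 28/55, 34/55, 39/55, 48/55, 1]
j=0 picked index 1: u0 ∈ [1/55, 4/55)
j=1 picked index 2: u0 ∈ [-3/110, 9/110)
j=2 picked index 3: u0 ∈ [-1/55, 7/55)
j=3 picked index 4: u0 ∈ [3/110, 21/110)
j=4 picked index 4: u0 ∈ [-4/55, 1/11)
j=5 picked index 6: u0 ∈ [1/110, 13/110)
j=6 picked index 7: u0 ∈ [1/55, 6/55)
j=7 picked index 8: u0 ∈ [1/110, 19/110)
j=8 picked index 8: u0 ∈ [-1/11, 4/55)
j=9 picked index 9: u0 ∈ [-3/110, 1/10)
intersection: [3/110, 4/55)

3/110 4/55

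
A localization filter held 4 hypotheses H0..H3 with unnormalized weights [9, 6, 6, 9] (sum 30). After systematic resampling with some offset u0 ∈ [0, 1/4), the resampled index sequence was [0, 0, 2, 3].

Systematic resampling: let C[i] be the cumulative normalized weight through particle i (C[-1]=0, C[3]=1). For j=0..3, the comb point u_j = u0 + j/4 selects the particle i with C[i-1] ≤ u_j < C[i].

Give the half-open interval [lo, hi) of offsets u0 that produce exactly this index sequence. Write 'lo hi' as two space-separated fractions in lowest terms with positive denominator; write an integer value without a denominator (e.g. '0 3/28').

C = [3/10, 1/2, 7/10, 1]
j=0 picked index 0: u0 ∈ [0, 3/10)
j=1 picked index 0: u0 ∈ [-1/4, 1/20)
j=2 picked index 2: u0 ∈ [0, 1/5)
j=3 picked index 3: u0 ∈ [-1/20, 1/4)
intersection: [0, 1/20)

0 1/20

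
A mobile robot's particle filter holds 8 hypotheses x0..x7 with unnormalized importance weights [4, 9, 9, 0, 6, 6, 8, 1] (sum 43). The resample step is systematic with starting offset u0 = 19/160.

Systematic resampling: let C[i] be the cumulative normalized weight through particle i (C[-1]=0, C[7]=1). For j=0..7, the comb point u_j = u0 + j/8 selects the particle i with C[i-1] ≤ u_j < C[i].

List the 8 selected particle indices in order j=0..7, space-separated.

1 1 2 2 4 5 6 7

C = [4/43, 13/43, 22/43, 22/43, 28/43, 34/43, 42/43, 1]
j=0: u_0=19/160 ∈ [4/43, 13/43) → index 1
j=1: u_1=39/160 ∈ [4/43, 13/43) → index 1
j=2: u_2=59/160 ∈ [13/43, 22/43) → index 2
j=3: u_3=79/160 ∈ [13/43, 22/43) → index 2
j=4: u_4=99/160 ∈ [22/43, 28/43) → index 4
j=5: u_5=119/160 ∈ [28/43, 34/43) → index 5
j=6: u_6=139/160 ∈ [34/43, 42/43) → index 6
j=7: u_7=159/160 ∈ [42/43, 1) → index 7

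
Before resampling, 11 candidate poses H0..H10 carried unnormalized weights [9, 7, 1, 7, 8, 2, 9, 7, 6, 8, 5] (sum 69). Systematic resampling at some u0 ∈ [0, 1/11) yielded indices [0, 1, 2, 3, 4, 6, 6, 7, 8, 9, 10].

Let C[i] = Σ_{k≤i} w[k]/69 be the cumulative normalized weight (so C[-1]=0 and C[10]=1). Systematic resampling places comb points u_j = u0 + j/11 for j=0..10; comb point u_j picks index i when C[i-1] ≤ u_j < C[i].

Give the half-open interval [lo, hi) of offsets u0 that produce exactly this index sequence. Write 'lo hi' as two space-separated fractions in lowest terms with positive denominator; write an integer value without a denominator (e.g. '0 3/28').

C = [3/23, 16/69, 17/69, 8/23, 32/69, 34/69, 43/69, 50/69, 56/69, 64/69, 1]
j=0 picked index 0: u0 ∈ [0, 3/23)
j=1 picked index 1: u0 ∈ [10/253, 107/759)
j=2 picked index 2: u0 ∈ [38/759, 49/759)
j=3 picked index 3: u0 ∈ [-20/759, 19/253)
j=4 picked index 4: u0 ∈ [-4/253, 76/759)
j=5 picked index 6: u0 ∈ [29/759, 128/759)
j=6 picked index 6: u0 ∈ [-40/759, 59/759)
j=7 picked index 7: u0 ∈ [-10/759, 67/759)
j=8 picked index 8: u0 ∈ [-2/759, 64/759)
j=9 picked index 9: u0 ∈ [-5/759, 83/759)
j=10 picked index 10: u0 ∈ [14/759, 1/11)
intersection: [38/759, 49/759)

38/759 49/759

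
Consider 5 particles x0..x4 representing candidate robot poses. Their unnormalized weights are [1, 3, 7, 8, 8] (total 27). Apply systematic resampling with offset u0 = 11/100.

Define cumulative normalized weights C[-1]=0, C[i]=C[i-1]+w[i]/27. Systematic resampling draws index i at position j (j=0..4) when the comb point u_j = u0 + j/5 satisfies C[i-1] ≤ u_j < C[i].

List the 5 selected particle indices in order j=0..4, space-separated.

C = [1/27, 4/27, 11/27, 19/27, 1]
j=0: u_0=11/100 ∈ [1/27, 4/27) → index 1
j=1: u_1=31/100 ∈ [4/27, 11/27) → index 2
j=2: u_2=51/100 ∈ [11/27, 19/27) → index 3
j=3: u_3=71/100 ∈ [19/27, 1) → index 4
j=4: u_4=91/100 ∈ [19/27, 1) → index 4

1 2 3 4 4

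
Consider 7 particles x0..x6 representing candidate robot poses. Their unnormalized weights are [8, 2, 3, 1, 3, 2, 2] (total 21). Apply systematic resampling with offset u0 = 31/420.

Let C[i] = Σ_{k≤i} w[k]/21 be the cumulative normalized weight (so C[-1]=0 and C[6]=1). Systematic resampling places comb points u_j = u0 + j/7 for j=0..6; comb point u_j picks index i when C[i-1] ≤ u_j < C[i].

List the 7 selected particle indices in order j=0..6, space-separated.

C = [8/21, 10/21, 13/21, 2/3, 17/21, 19/21, 1]
j=0: u_0=31/420 ∈ [0, 8/21) → index 0
j=1: u_1=13/60 ∈ [0, 8/21) → index 0
j=2: u_2=151/420 ∈ [0, 8/21) → index 0
j=3: u_3=211/420 ∈ [10/21, 13/21) → index 2
j=4: u_4=271/420 ∈ [13/21, 2/3) → index 3
j=5: u_5=331/420 ∈ [2/3, 17/21) → index 4
j=6: u_6=391/420 ∈ [19/21, 1) → index 6

0 0 0 2 3 4 6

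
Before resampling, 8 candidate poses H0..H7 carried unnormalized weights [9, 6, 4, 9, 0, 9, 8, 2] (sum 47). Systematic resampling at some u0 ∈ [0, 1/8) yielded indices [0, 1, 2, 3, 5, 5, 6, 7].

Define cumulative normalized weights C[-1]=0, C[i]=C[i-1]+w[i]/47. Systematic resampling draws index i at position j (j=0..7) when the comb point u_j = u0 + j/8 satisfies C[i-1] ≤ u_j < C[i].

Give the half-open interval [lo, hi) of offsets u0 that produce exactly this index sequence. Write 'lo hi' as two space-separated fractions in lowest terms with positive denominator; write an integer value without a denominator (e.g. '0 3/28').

9/94 1/8

C = [9/47, 15/47, 19/47, 28/47, 28/47, 37/47, 45/47, 1]
j=0 picked index 0: u0 ∈ [0, 9/47)
j=1 picked index 1: u0 ∈ [25/376, 73/376)
j=2 picked index 2: u0 ∈ [13/188, 29/188)
j=3 picked index 3: u0 ∈ [11/376, 83/376)
j=4 picked index 5: u0 ∈ [9/94, 27/94)
j=5 picked index 5: u0 ∈ [-11/376, 61/376)
j=6 picked index 6: u0 ∈ [7/188, 39/188)
j=7 picked index 7: u0 ∈ [31/376, 1/8)
intersection: [9/94, 1/8)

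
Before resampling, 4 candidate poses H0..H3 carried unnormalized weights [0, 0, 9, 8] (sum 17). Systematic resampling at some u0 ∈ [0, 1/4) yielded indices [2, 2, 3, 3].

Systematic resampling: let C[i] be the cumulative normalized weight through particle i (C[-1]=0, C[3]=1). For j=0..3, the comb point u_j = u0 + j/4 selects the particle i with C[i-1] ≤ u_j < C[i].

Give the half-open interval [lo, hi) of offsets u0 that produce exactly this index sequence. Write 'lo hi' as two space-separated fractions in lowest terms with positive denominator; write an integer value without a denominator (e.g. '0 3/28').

1/34 1/4

C = [0, 0, 9/17, 1]
j=0 picked index 2: u0 ∈ [0, 9/17)
j=1 picked index 2: u0 ∈ [-1/4, 19/68)
j=2 picked index 3: u0 ∈ [1/34, 1/2)
j=3 picked index 3: u0 ∈ [-15/68, 1/4)
intersection: [1/34, 1/4)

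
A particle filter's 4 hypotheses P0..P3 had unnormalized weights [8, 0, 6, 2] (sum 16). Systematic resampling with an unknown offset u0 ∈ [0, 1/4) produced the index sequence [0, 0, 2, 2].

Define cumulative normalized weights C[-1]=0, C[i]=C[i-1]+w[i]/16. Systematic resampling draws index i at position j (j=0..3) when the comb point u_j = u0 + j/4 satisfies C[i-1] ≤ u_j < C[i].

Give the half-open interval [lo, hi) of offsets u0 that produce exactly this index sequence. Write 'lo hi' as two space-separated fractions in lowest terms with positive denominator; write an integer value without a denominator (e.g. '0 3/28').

0 1/8

C = [1/2, 1/2, 7/8, 1]
j=0 picked index 0: u0 ∈ [0, 1/2)
j=1 picked index 0: u0 ∈ [-1/4, 1/4)
j=2 picked index 2: u0 ∈ [0, 3/8)
j=3 picked index 2: u0 ∈ [-1/4, 1/8)
intersection: [0, 1/8)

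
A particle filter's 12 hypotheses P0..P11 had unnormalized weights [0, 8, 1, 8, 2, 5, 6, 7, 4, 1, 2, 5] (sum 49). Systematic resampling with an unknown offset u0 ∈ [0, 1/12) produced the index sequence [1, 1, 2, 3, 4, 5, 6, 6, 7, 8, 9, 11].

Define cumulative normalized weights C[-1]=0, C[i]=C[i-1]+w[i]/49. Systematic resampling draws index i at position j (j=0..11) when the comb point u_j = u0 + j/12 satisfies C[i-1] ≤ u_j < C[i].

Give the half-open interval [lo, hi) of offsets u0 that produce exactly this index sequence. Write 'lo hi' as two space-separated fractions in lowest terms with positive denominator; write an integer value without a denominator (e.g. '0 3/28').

2/147 5/294

C = [0, 8/49, 9/49, 17/49, 19/49, 24/49, 30/49, 37/49, 41/49, 6/7, 44/49, 1]
j=0 picked index 1: u0 ∈ [0, 8/49)
j=1 picked index 1: u0 ∈ [-1/12, 47/588)
j=2 picked index 2: u0 ∈ [-1/294, 5/294)
j=3 picked index 3: u0 ∈ [-13/196, 19/196)
j=4 picked index 4: u0 ∈ [2/147, 8/147)
j=5 picked index 5: u0 ∈ [-17/588, 43/588)
j=6 picked index 6: u0 ∈ [-1/98, 11/98)
j=7 picked index 6: u0 ∈ [-55/588, 17/588)
j=8 picked index 7: u0 ∈ [-8/147, 13/147)
j=9 picked index 8: u0 ∈ [1/196, 17/196)
j=10 picked index 9: u0 ∈ [1/294, 1/42)
j=11 picked index 11: u0 ∈ [-11/588, 1/12)
intersection: [2/147, 5/294)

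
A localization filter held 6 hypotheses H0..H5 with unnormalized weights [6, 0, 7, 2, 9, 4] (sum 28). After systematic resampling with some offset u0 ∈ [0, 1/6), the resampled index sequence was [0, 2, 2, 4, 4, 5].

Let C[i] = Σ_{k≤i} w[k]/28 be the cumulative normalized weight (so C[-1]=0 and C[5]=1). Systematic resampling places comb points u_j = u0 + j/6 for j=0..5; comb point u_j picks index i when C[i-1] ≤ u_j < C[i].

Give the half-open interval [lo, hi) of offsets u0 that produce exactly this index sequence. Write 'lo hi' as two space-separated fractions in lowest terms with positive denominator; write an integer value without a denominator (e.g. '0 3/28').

1/21 11/84

C = [3/14, 3/14, 13/28, 15/28, 6/7, 1]
j=0 picked index 0: u0 ∈ [0, 3/14)
j=1 picked index 2: u0 ∈ [1/21, 25/84)
j=2 picked index 2: u0 ∈ [-5/42, 11/84)
j=3 picked index 4: u0 ∈ [1/28, 5/14)
j=4 picked index 4: u0 ∈ [-11/84, 4/21)
j=5 picked index 5: u0 ∈ [1/42, 1/6)
intersection: [1/21, 11/84)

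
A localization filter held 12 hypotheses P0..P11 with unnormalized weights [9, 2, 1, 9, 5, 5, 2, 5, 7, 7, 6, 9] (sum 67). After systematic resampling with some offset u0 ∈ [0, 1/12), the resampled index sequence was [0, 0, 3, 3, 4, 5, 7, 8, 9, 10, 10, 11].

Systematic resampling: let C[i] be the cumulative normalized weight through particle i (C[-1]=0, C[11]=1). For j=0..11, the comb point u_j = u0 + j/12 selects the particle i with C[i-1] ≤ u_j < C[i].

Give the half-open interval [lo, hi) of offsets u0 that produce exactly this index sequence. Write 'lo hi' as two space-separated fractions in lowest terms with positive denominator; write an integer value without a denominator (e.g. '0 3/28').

7/268 13/402

C = [9/67, 11/67, 12/67, 21/67, 26/67, 31/67, 33/67, 38/67, 45/67, 52/67, 58/67, 1]
j=0 picked index 0: u0 ∈ [0, 9/67)
j=1 picked index 0: u0 ∈ [-1/12, 41/804)
j=2 picked index 3: u0 ∈ [5/402, 59/402)
j=3 picked index 3: u0 ∈ [-19/268, 17/268)
j=4 picked index 4: u0 ∈ [-4/201, 11/201)
j=5 picked index 5: u0 ∈ [-23/804, 37/804)
j=6 picked index 7: u0 ∈ [-1/134, 9/134)
j=7 picked index 8: u0 ∈ [-13/804, 71/804)
j=8 picked index 9: u0 ∈ [1/201, 22/201)
j=9 picked index 10: u0 ∈ [7/268, 31/268)
j=10 picked index 10: u0 ∈ [-23/402, 13/402)
j=11 picked index 11: u0 ∈ [-41/804, 1/12)
intersection: [7/268, 13/402)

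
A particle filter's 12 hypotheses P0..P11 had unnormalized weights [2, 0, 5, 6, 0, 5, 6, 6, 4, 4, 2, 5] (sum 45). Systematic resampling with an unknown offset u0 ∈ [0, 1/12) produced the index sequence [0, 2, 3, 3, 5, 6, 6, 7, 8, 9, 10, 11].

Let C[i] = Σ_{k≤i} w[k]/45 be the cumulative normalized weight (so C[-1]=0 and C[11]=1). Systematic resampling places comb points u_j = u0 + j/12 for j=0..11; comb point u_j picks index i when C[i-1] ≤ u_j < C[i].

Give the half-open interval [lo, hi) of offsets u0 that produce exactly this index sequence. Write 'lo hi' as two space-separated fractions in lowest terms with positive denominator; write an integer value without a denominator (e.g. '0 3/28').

C = [2/45, 2/45, 7/45, 13/45, 13/45, 2/5, 8/15, 2/3, 34/45, 38/45, 8/9, 1]
j=0 picked index 0: u0 ∈ [0, 2/45)
j=1 picked index 2: u0 ∈ [-7/180, 13/180)
j=2 picked index 3: u0 ∈ [-1/90, 11/90)
j=3 picked index 3: u0 ∈ [-17/180, 7/180)
j=4 picked index 5: u0 ∈ [-2/45, 1/15)
j=5 picked index 6: u0 ∈ [-1/60, 7/60)
j=6 picked index 6: u0 ∈ [-1/10, 1/30)
j=7 picked index 7: u0 ∈ [-1/20, 1/12)
j=8 picked index 8: u0 ∈ [0, 4/45)
j=9 picked index 9: u0 ∈ [1/180, 17/180)
j=10 picked index 10: u0 ∈ [1/90, 1/18)
j=11 picked index 11: u0 ∈ [-1/36, 1/12)
intersection: [1/90, 1/30)

1/90 1/30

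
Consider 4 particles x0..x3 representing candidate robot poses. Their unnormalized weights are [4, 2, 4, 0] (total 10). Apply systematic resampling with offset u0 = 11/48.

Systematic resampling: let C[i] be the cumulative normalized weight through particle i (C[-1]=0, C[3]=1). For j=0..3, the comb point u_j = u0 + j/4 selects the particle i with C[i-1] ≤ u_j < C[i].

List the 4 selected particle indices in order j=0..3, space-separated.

C = [2/5, 3/5, 1, 1]
j=0: u_0=11/48 ∈ [0, 2/5) → index 0
j=1: u_1=23/48 ∈ [2/5, 3/5) → index 1
j=2: u_2=35/48 ∈ [3/5, 1) → index 2
j=3: u_3=47/48 ∈ [3/5, 1) → index 2

0 1 2 2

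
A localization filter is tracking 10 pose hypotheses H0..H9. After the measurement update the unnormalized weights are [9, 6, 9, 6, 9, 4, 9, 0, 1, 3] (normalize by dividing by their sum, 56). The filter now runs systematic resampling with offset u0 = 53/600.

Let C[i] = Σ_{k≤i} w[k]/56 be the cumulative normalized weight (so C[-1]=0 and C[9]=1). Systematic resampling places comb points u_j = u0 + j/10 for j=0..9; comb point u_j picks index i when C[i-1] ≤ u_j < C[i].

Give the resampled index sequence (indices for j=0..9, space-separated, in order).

0 1 2 2 3 4 4 6 6 9

C = [9/56, 15/56, 3/7, 15/28, 39/56, 43/56, 13/14, 13/14, 53/56, 1]
j=0: u_0=53/600 ∈ [0, 9/56) → index 0
j=1: u_1=113/600 ∈ [9/56, 15/56) → index 1
j=2: u_2=173/600 ∈ [15/56, 3/7) → index 2
j=3: u_3=233/600 ∈ [15/56, 3/7) → index 2
j=4: u_4=293/600 ∈ [3/7, 15/28) → index 3
j=5: u_5=353/600 ∈ [15/28, 39/56) → index 4
j=6: u_6=413/600 ∈ [15/28, 39/56) → index 4
j=7: u_7=473/600 ∈ [43/56, 13/14) → index 6
j=8: u_8=533/600 ∈ [43/56, 13/14) → index 6
j=9: u_9=593/600 ∈ [53/56, 1) → index 9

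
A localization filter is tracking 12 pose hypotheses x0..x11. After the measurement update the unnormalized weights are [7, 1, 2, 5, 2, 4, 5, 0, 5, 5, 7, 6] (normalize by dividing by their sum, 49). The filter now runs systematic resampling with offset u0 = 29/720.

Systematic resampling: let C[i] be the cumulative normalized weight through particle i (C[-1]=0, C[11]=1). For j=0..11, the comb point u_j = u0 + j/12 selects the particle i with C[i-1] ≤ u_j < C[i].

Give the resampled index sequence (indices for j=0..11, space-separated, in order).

0 0 3 3 5 6 8 8 9 10 10 11

C = [1/7, 8/49, 10/49, 15/49, 17/49, 3/7, 26/49, 26/49, 31/49, 36/49, 43/49, 1]
j=0: u_0=29/720 ∈ [0, 1/7) → index 0
j=1: u_1=89/720 ∈ [0, 1/7) → index 0
j=2: u_2=149/720 ∈ [10/49, 15/49) → index 3
j=3: u_3=209/720 ∈ [10/49, 15/49) → index 3
j=4: u_4=269/720 ∈ [17/49, 3/7) → index 5
j=5: u_5=329/720 ∈ [3/7, 26/49) → index 6
j=6: u_6=389/720 ∈ [26/49, 31/49) → index 8
j=7: u_7=449/720 ∈ [26/49, 31/49) → index 8
j=8: u_8=509/720 ∈ [31/49, 36/49) → index 9
j=9: u_9=569/720 ∈ [36/49, 43/49) → index 10
j=10: u_10=629/720 ∈ [36/49, 43/49) → index 10
j=11: u_11=689/720 ∈ [43/49, 1) → index 11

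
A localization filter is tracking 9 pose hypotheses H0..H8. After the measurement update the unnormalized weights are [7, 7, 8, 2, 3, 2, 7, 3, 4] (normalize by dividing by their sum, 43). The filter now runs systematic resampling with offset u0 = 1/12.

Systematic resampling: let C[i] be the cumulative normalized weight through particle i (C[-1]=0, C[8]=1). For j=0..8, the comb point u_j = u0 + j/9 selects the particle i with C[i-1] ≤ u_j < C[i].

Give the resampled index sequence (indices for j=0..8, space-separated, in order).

C = [7/43, 14/43, 22/43, 24/43, 27/43, 29/43, 36/43, 39/43, 1]
j=0: u_0=1/12 ∈ [0, 7/43) → index 0
j=1: u_1=7/36 ∈ [7/43, 14/43) → index 1
j=2: u_2=11/36 ∈ [7/43, 14/43) → index 1
j=3: u_3=5/12 ∈ [14/43, 22/43) → index 2
j=4: u_4=19/36 ∈ [22/43, 24/43) → index 3
j=5: u_5=23/36 ∈ [27/43, 29/43) → index 5
j=6: u_6=3/4 ∈ [29/43, 36/43) → index 6
j=7: u_7=31/36 ∈ [36/43, 39/43) → index 7
j=8: u_8=35/36 ∈ [39/43, 1) → index 8

0 1 1 2 3 5 6 7 8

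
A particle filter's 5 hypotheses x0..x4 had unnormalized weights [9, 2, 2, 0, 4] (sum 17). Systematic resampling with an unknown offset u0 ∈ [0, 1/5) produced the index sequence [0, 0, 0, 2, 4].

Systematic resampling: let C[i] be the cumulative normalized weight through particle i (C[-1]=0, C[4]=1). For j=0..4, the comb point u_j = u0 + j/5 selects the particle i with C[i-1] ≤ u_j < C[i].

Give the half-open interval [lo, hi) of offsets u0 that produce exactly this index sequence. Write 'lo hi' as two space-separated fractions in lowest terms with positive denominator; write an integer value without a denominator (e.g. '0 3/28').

C = [9/17, 11/17, 13/17, 13/17, 1]
j=0 picked index 0: u0 ∈ [0, 9/17)
j=1 picked index 0: u0 ∈ [-1/5, 28/85)
j=2 picked index 0: u0 ∈ [-2/5, 11/85)
j=3 picked index 2: u0 ∈ [4/85, 14/85)
j=4 picked index 4: u0 ∈ [-3/85, 1/5)
intersection: [4/85, 11/85)

4/85 11/85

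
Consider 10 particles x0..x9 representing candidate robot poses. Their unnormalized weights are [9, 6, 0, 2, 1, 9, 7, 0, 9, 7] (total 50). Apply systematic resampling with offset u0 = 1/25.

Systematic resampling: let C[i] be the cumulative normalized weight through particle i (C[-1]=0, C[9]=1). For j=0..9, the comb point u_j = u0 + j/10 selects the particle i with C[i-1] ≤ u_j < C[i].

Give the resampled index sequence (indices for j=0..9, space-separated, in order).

C = [9/50, 3/10, 3/10, 17/50, 9/25, 27/50, 17/25, 17/25, 43/50, 1]
j=0: u_0=1/25 ∈ [0, 9/50) → index 0
j=1: u_1=7/50 ∈ [0, 9/50) → index 0
j=2: u_2=6/25 ∈ [9/50, 3/10) → index 1
j=3: u_3=17/50 ∈ [17/50, 9/25) → index 4
j=4: u_4=11/25 ∈ [9/25, 27/50) → index 5
j=5: u_5=27/50 ∈ [27/50, 17/25) → index 6
j=6: u_6=16/25 ∈ [27/50, 17/25) → index 6
j=7: u_7=37/50 ∈ [17/25, 43/50) → index 8
j=8: u_8=21/25 ∈ [17/25, 43/50) → index 8
j=9: u_9=47/50 ∈ [43/50, 1) → index 9

0 0 1 4 5 6 6 8 8 9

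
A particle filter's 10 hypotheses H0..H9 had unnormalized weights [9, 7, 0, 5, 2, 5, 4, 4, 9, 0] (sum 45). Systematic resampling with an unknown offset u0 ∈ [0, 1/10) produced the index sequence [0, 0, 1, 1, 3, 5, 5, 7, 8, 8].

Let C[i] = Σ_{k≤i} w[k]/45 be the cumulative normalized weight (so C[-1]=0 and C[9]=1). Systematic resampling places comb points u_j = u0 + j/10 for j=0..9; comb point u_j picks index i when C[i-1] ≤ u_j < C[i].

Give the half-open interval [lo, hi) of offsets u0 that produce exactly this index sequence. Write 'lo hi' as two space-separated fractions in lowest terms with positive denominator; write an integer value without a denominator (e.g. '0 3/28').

C = [1/5, 16/45, 16/45, 7/15, 23/45, 28/45, 32/45, 4/5, 1, 1]
j=0 picked index 0: u0 ∈ [0, 1/5)
j=1 picked index 0: u0 ∈ [-1/10, 1/10)
j=2 picked index 1: u0 ∈ [0, 7/45)
j=3 picked index 1: u0 ∈ [-1/10, 1/18)
j=4 picked index 3: u0 ∈ [-2/45, 1/15)
j=5 picked index 5: u0 ∈ [1/90, 11/90)
j=6 picked index 5: u0 ∈ [-4/45, 1/45)
j=7 picked index 7: u0 ∈ [1/90, 1/10)
j=8 picked index 8: u0 ∈ [0, 1/5)
j=9 picked index 8: u0 ∈ [-1/10, 1/10)
intersection: [1/90, 1/45)

1/90 1/45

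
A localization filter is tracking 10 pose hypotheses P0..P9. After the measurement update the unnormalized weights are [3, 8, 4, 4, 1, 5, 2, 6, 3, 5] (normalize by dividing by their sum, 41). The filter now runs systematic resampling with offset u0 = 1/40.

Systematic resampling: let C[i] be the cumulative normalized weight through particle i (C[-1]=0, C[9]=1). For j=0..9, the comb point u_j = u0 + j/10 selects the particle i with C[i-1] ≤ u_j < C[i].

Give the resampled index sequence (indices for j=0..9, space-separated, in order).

C = [3/41, 11/41, 15/41, 19/41, 20/41, 25/41, 27/41, 33/41, 36/41, 1]
j=0: u_0=1/40 ∈ [0, 3/41) → index 0
j=1: u_1=1/8 ∈ [3/41, 11/41) → index 1
j=2: u_2=9/40 ∈ [3/41, 11/41) → index 1
j=3: u_3=13/40 ∈ [11/41, 15/41) → index 2
j=4: u_4=17/40 ∈ [15/41, 19/41) → index 3
j=5: u_5=21/40 ∈ [20/41, 25/41) → index 5
j=6: u_6=5/8 ∈ [25/41, 27/41) → index 6
j=7: u_7=29/40 ∈ [27/41, 33/41) → index 7
j=8: u_8=33/40 ∈ [33/41, 36/41) → index 8
j=9: u_9=37/40 ∈ [36/41, 1) → index 9

0 1 1 2 3 5 6 7 8 9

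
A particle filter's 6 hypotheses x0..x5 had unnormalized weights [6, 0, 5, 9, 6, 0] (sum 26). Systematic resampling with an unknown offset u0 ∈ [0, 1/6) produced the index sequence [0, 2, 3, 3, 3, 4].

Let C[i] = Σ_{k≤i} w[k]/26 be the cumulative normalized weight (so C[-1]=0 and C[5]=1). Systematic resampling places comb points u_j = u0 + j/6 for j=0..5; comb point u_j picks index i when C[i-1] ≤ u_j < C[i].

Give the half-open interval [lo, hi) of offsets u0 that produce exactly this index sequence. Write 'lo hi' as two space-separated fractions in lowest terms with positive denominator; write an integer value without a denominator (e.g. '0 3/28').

7/78 4/39

C = [3/13, 3/13, 11/26, 10/13, 1, 1]
j=0 picked index 0: u0 ∈ [0, 3/13)
j=1 picked index 2: u0 ∈ [5/78, 10/39)
j=2 picked index 3: u0 ∈ [7/78, 17/39)
j=3 picked index 3: u0 ∈ [-1/13, 7/26)
j=4 picked index 3: u0 ∈ [-19/78, 4/39)
j=5 picked index 4: u0 ∈ [-5/78, 1/6)
intersection: [7/78, 4/39)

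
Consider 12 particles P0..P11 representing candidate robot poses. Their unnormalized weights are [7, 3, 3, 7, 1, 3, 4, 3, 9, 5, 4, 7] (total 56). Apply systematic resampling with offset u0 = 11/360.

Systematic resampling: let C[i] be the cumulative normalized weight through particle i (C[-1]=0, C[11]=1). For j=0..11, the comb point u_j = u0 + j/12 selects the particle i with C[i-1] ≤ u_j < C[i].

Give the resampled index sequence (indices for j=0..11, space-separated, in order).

0 0 2 3 4 6 7 8 8 9 10 11

C = [1/8, 5/28, 13/56, 5/14, 3/8, 3/7, 1/2, 31/56, 5/7, 45/56, 7/8, 1]
j=0: u_0=11/360 ∈ [0, 1/8) → index 0
j=1: u_1=41/360 ∈ [0, 1/8) → index 0
j=2: u_2=71/360 ∈ [5/28, 13/56) → index 2
j=3: u_3=101/360 ∈ [13/56, 5/14) → index 3
j=4: u_4=131/360 ∈ [5/14, 3/8) → index 4
j=5: u_5=161/360 ∈ [3/7, 1/2) → index 6
j=6: u_6=191/360 ∈ [1/2, 31/56) → index 7
j=7: u_7=221/360 ∈ [31/56, 5/7) → index 8
j=8: u_8=251/360 ∈ [31/56, 5/7) → index 8
j=9: u_9=281/360 ∈ [5/7, 45/56) → index 9
j=10: u_10=311/360 ∈ [45/56, 7/8) → index 10
j=11: u_11=341/360 ∈ [7/8, 1) → index 11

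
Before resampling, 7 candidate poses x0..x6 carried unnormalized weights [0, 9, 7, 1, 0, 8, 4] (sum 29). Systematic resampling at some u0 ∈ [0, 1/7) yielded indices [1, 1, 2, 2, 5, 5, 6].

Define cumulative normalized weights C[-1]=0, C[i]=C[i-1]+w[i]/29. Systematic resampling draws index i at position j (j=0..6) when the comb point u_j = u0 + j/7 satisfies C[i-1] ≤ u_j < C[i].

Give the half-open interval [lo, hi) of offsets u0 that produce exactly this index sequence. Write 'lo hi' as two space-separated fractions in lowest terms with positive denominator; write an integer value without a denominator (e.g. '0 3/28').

C = [0, 9/29, 16/29, 17/29, 17/29, 25/29, 1]
j=0 picked index 1: u0 ∈ [0, 9/29)
j=1 picked index 1: u0 ∈ [-1/7, 34/203)
j=2 picked index 2: u0 ∈ [5/203, 54/203)
j=3 picked index 2: u0 ∈ [-24/203, 25/203)
j=4 picked index 5: u0 ∈ [3/203, 59/203)
j=5 picked index 5: u0 ∈ [-26/203, 30/203)
j=6 picked index 6: u0 ∈ [1/203, 1/7)
intersection: [5/203, 25/203)

5/203 25/203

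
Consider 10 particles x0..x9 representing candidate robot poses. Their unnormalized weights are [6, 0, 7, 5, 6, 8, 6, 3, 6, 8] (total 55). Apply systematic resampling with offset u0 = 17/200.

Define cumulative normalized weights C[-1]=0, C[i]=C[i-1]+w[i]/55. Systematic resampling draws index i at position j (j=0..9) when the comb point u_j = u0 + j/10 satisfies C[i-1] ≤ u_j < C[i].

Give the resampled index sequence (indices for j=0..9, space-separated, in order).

C = [6/55, 6/55, 13/55, 18/55, 24/55, 32/55, 38/55, 41/55, 47/55, 1]
j=0: u_0=17/200 ∈ [0, 6/55) → index 0
j=1: u_1=37/200 ∈ [6/55, 13/55) → index 2
j=2: u_2=57/200 ∈ [13/55, 18/55) → index 3
j=3: u_3=77/200 ∈ [18/55, 24/55) → index 4
j=4: u_4=97/200 ∈ [24/55, 32/55) → index 5
j=5: u_5=117/200 ∈ [32/55, 38/55) → index 6
j=6: u_6=137/200 ∈ [32/55, 38/55) → index 6
j=7: u_7=157/200 ∈ [41/55, 47/55) → index 8
j=8: u_8=177/200 ∈ [47/55, 1) → index 9
j=9: u_9=197/200 ∈ [47/55, 1) → index 9

0 2 3 4 5 6 6 8 9 9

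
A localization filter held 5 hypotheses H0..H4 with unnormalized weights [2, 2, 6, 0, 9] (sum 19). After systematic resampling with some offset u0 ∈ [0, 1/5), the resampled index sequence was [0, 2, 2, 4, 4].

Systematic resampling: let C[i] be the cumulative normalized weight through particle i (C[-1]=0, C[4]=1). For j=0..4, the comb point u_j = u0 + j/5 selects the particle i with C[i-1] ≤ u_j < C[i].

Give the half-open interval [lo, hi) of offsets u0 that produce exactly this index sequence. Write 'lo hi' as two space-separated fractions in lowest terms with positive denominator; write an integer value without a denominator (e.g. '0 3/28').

1/95 2/19

C = [2/19, 4/19, 10/19, 10/19, 1]
j=0 picked index 0: u0 ∈ [0, 2/19)
j=1 picked index 2: u0 ∈ [1/95, 31/95)
j=2 picked index 2: u0 ∈ [-18/95, 12/95)
j=3 picked index 4: u0 ∈ [-7/95, 2/5)
j=4 picked index 4: u0 ∈ [-26/95, 1/5)
intersection: [1/95, 2/19)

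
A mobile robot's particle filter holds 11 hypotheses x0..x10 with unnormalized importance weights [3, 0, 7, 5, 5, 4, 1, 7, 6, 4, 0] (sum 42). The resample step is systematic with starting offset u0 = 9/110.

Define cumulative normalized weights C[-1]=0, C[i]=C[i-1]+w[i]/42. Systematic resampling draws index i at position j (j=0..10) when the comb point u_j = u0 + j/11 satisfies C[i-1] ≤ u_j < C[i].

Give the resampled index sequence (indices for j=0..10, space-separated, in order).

2 2 3 3 4 5 7 7 8 8 9

C = [1/14, 1/14, 5/21, 5/14, 10/21, 4/7, 25/42, 16/21, 19/21, 1, 1]
j=0: u_0=9/110 ∈ [1/14, 5/21) → index 2
j=1: u_1=19/110 ∈ [1/14, 5/21) → index 2
j=2: u_2=29/110 ∈ [5/21, 5/14) → index 3
j=3: u_3=39/110 ∈ [5/21, 5/14) → index 3
j=4: u_4=49/110 ∈ [5/14, 10/21) → index 4
j=5: u_5=59/110 ∈ [10/21, 4/7) → index 5
j=6: u_6=69/110 ∈ [25/42, 16/21) → index 7
j=7: u_7=79/110 ∈ [25/42, 16/21) → index 7
j=8: u_8=89/110 ∈ [16/21, 19/21) → index 8
j=9: u_9=9/10 ∈ [16/21, 19/21) → index 8
j=10: u_10=109/110 ∈ [19/21, 1) → index 9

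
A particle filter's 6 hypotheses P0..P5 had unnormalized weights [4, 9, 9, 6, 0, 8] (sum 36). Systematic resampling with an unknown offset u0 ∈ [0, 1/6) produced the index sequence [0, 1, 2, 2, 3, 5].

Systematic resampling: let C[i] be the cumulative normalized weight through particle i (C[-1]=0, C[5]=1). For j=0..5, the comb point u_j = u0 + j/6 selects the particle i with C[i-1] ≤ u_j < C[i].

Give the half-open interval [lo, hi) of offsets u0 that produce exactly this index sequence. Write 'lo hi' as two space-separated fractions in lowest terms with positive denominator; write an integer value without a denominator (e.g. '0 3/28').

1/36 1/9

C = [1/9, 13/36, 11/18, 7/9, 7/9, 1]
j=0 picked index 0: u0 ∈ [0, 1/9)
j=1 picked index 1: u0 ∈ [-1/18, 7/36)
j=2 picked index 2: u0 ∈ [1/36, 5/18)
j=3 picked index 2: u0 ∈ [-5/36, 1/9)
j=4 picked index 3: u0 ∈ [-1/18, 1/9)
j=5 picked index 5: u0 ∈ [-1/18, 1/6)
intersection: [1/36, 1/9)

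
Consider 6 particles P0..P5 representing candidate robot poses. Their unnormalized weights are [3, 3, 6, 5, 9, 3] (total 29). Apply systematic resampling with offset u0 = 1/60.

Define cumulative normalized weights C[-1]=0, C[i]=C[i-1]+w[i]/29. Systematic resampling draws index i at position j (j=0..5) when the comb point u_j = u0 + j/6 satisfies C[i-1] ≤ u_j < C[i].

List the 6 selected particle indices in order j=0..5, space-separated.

0 1 2 3 4 4

C = [3/29, 6/29, 12/29, 17/29, 26/29, 1]
j=0: u_0=1/60 ∈ [0, 3/29) → index 0
j=1: u_1=11/60 ∈ [3/29, 6/29) → index 1
j=2: u_2=7/20 ∈ [6/29, 12/29) → index 2
j=3: u_3=31/60 ∈ [12/29, 17/29) → index 3
j=4: u_4=41/60 ∈ [17/29, 26/29) → index 4
j=5: u_5=17/20 ∈ [17/29, 26/29) → index 4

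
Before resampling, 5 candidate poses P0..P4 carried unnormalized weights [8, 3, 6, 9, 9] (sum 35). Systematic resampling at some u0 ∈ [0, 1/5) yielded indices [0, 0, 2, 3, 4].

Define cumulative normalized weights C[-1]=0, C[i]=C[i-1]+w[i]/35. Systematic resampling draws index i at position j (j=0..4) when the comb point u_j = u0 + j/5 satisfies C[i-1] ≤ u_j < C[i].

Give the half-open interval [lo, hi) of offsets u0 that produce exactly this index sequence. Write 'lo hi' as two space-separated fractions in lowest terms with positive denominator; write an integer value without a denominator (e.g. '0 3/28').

0 1/35

C = [8/35, 11/35, 17/35, 26/35, 1]
j=0 picked index 0: u0 ∈ [0, 8/35)
j=1 picked index 0: u0 ∈ [-1/5, 1/35)
j=2 picked index 2: u0 ∈ [-3/35, 3/35)
j=3 picked index 3: u0 ∈ [-4/35, 1/7)
j=4 picked index 4: u0 ∈ [-2/35, 1/5)
intersection: [0, 1/35)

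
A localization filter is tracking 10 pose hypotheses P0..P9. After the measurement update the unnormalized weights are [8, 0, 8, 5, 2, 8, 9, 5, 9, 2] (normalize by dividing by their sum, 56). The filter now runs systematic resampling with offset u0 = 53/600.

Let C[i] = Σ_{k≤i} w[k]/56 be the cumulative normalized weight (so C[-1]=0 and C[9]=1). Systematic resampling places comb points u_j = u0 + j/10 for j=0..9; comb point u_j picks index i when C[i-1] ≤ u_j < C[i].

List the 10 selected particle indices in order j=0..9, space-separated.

0 2 3 4 5 6 6 7 8 9

C = [1/7, 1/7, 2/7, 3/8, 23/56, 31/56, 5/7, 45/56, 27/28, 1]
j=0: u_0=53/600 ∈ [0, 1/7) → index 0
j=1: u_1=113/600 ∈ [1/7, 2/7) → index 2
j=2: u_2=173/600 ∈ [2/7, 3/8) → index 3
j=3: u_3=233/600 ∈ [3/8, 23/56) → index 4
j=4: u_4=293/600 ∈ [23/56, 31/56) → index 5
j=5: u_5=353/600 ∈ [31/56, 5/7) → index 6
j=6: u_6=413/600 ∈ [31/56, 5/7) → index 6
j=7: u_7=473/600 ∈ [5/7, 45/56) → index 7
j=8: u_8=533/600 ∈ [45/56, 27/28) → index 8
j=9: u_9=593/600 ∈ [27/28, 1) → index 9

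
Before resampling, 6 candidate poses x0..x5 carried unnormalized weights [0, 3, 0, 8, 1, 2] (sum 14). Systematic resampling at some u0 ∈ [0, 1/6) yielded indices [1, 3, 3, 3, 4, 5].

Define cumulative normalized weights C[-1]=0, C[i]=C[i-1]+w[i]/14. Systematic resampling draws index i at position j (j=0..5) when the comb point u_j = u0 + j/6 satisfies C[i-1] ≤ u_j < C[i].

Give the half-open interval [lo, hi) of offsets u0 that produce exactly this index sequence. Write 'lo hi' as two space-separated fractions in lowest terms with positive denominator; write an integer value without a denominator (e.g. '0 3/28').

5/42 1/6

C = [0, 3/14, 3/14, 11/14, 6/7, 1]
j=0 picked index 1: u0 ∈ [0, 3/14)
j=1 picked index 3: u0 ∈ [1/21, 13/21)
j=2 picked index 3: u0 ∈ [-5/42, 19/42)
j=3 picked index 3: u0 ∈ [-2/7, 2/7)
j=4 picked index 4: u0 ∈ [5/42, 4/21)
j=5 picked index 5: u0 ∈ [1/42, 1/6)
intersection: [5/42, 1/6)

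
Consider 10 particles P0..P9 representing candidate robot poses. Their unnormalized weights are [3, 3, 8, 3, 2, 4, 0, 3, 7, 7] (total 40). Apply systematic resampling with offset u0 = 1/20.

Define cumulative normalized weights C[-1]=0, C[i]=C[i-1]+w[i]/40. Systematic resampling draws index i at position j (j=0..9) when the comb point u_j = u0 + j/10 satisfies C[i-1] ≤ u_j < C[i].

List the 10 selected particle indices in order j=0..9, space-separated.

0 2 2 3 4 5 8 8 9 9

C = [3/40, 3/20, 7/20, 17/40, 19/40, 23/40, 23/40, 13/20, 33/40, 1]
j=0: u_0=1/20 ∈ [0, 3/40) → index 0
j=1: u_1=3/20 ∈ [3/20, 7/20) → index 2
j=2: u_2=1/4 ∈ [3/20, 7/20) → index 2
j=3: u_3=7/20 ∈ [7/20, 17/40) → index 3
j=4: u_4=9/20 ∈ [17/40, 19/40) → index 4
j=5: u_5=11/20 ∈ [19/40, 23/40) → index 5
j=6: u_6=13/20 ∈ [13/20, 33/40) → index 8
j=7: u_7=3/4 ∈ [13/20, 33/40) → index 8
j=8: u_8=17/20 ∈ [33/40, 1) → index 9
j=9: u_9=19/20 ∈ [33/40, 1) → index 9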